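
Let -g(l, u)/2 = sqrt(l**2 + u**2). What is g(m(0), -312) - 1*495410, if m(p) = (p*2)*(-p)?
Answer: -496034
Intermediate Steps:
m(p) = -2*p**2 (m(p) = (2*p)*(-p) = -2*p**2)
g(l, u) = -2*sqrt(l**2 + u**2)
g(m(0), -312) - 1*495410 = -2*sqrt((-2*0**2)**2 + (-312)**2) - 1*495410 = -2*sqrt((-2*0)**2 + 97344) - 495410 = -2*sqrt(0**2 + 97344) - 495410 = -2*sqrt(0 + 97344) - 495410 = -2*sqrt(97344) - 495410 = -2*312 - 495410 = -624 - 495410 = -496034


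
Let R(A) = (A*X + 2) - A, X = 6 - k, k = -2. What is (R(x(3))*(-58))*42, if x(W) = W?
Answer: -56028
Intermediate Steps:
X = 8 (X = 6 - 1*(-2) = 6 + 2 = 8)
R(A) = 2 + 7*A (R(A) = (A*8 + 2) - A = (8*A + 2) - A = (2 + 8*A) - A = 2 + 7*A)
(R(x(3))*(-58))*42 = ((2 + 7*3)*(-58))*42 = ((2 + 21)*(-58))*42 = (23*(-58))*42 = -1334*42 = -56028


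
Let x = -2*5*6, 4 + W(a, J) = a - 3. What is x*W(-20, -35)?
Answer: 1620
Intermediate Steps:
W(a, J) = -7 + a (W(a, J) = -4 + (a - 3) = -4 + (-3 + a) = -7 + a)
x = -60 (x = -10*6 = -60)
x*W(-20, -35) = -60*(-7 - 20) = -60*(-27) = 1620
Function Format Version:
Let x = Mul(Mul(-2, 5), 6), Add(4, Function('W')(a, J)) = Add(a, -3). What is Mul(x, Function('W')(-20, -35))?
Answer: 1620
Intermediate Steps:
Function('W')(a, J) = Add(-7, a) (Function('W')(a, J) = Add(-4, Add(a, -3)) = Add(-4, Add(-3, a)) = Add(-7, a))
x = -60 (x = Mul(-10, 6) = -60)
Mul(x, Function('W')(-20, -35)) = Mul(-60, Add(-7, -20)) = Mul(-60, -27) = 1620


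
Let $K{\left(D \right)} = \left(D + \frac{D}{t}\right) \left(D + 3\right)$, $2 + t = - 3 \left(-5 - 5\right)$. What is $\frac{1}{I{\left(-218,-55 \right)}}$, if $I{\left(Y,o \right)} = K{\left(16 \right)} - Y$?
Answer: $\frac{7}{3730} \approx 0.0018767$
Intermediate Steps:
$t = 28$ ($t = -2 - 3 \left(-5 - 5\right) = -2 - -30 = -2 + 30 = 28$)
$K{\left(D \right)} = \frac{29 D \left(3 + D\right)}{28}$ ($K{\left(D \right)} = \left(D + \frac{D}{28}\right) \left(D + 3\right) = \left(D + D \frac{1}{28}\right) \left(3 + D\right) = \left(D + \frac{D}{28}\right) \left(3 + D\right) = \frac{29 D}{28} \left(3 + D\right) = \frac{29 D \left(3 + D\right)}{28}$)
$I{\left(Y,o \right)} = \frac{2204}{7} - Y$ ($I{\left(Y,o \right)} = \frac{29}{28} \cdot 16 \left(3 + 16\right) - Y = \frac{29}{28} \cdot 16 \cdot 19 - Y = \frac{2204}{7} - Y$)
$\frac{1}{I{\left(-218,-55 \right)}} = \frac{1}{\frac{2204}{7} - -218} = \frac{1}{\frac{2204}{7} + 218} = \frac{1}{\frac{3730}{7}} = \frac{7}{3730}$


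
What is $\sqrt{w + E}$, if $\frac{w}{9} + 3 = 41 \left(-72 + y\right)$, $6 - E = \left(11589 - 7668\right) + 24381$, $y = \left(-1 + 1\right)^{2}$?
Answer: $3 i \sqrt{6099} \approx 234.29 i$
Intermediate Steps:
$y = 0$ ($y = 0^{2} = 0$)
$E = -28296$ ($E = 6 - \left(\left(11589 - 7668\right) + 24381\right) = 6 - \left(3921 + 24381\right) = 6 - 28302 = -28296$)
$w = -26595$ ($w = -27 + 9 \cdot 41 \left(-72 + 0\right) = -27 + 9 \cdot 41 \left(-72\right) = -27 + 9 \left(-2952\right) = -27 - 26568 = -26595$)
$\sqrt{w + E} = \sqrt{-26595 - 28296} = \sqrt{-54891} = 3 i \sqrt{6099}$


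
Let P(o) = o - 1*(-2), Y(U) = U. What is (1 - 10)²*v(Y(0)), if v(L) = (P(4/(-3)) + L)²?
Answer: 36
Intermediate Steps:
P(o) = 2 + o (P(o) = o + 2 = 2 + o)
v(L) = (⅔ + L)² (v(L) = ((2 + 4/(-3)) + L)² = ((2 + 4*(-⅓)) + L)² = ((2 - 4/3) + L)² = (⅔ + L)²)
(1 - 10)²*v(Y(0)) = (1 - 10)²*((2 + 3*0)²/9) = (-9)²*((2 + 0)²/9) = 81*((⅑)*2²) = 81*((⅑)*4) = 81*(4/9) = 36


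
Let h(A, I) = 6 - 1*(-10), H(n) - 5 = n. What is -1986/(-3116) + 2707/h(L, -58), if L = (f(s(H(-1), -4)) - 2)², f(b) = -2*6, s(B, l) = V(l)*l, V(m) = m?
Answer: 2116697/12464 ≈ 169.82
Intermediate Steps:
H(n) = 5 + n
s(B, l) = l² (s(B, l) = l*l = l²)
f(b) = -12
L = 196 (L = (-12 - 2)² = (-14)² = 196)
h(A, I) = 16 (h(A, I) = 6 + 10 = 16)
-1986/(-3116) + 2707/h(L, -58) = -1986/(-3116) + 2707/16 = -1986*(-1/3116) + 2707*(1/16) = 993/1558 + 2707/16 = 2116697/12464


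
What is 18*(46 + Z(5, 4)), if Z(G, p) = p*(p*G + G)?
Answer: 2628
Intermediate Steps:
Z(G, p) = p*(G + G*p) (Z(G, p) = p*(G*p + G) = p*(G + G*p))
18*(46 + Z(5, 4)) = 18*(46 + 5*4*(1 + 4)) = 18*(46 + 5*4*5) = 18*(46 + 100) = 18*146 = 2628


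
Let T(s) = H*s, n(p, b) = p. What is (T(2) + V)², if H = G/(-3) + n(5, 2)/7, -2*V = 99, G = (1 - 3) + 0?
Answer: 3853369/1764 ≈ 2184.4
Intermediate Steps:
G = -2 (G = -2 + 0 = -2)
V = -99/2 (V = -½*99 = -99/2 ≈ -49.500)
H = 29/21 (H = -2/(-3) + 5/7 = -2*(-⅓) + 5*(⅐) = ⅔ + 5/7 = 29/21 ≈ 1.3810)
T(s) = 29*s/21
(T(2) + V)² = ((29/21)*2 - 99/2)² = (58/21 - 99/2)² = (-1963/42)² = 3853369/1764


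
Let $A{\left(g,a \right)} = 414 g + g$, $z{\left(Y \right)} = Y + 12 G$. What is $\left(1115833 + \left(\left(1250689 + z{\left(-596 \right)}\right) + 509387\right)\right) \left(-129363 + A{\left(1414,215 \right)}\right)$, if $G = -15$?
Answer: $1315220965451$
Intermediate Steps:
$z{\left(Y \right)} = -180 + Y$ ($z{\left(Y \right)} = Y + 12 \left(-15\right) = Y - 180 = -180 + Y$)
$A{\left(g,a \right)} = 415 g$
$\left(1115833 + \left(\left(1250689 + z{\left(-596 \right)}\right) + 509387\right)\right) \left(-129363 + A{\left(1414,215 \right)}\right) = \left(1115833 + \left(\left(1250689 - 776\right) + 509387\right)\right) \left(-129363 + 415 \cdot 1414\right) = \left(1115833 + \left(\left(1250689 - 776\right) + 509387\right)\right) \left(-129363 + 586810\right) = \left(1115833 + \left(1249913 + 509387\right)\right) 457447 = \left(1115833 + 1759300\right) 457447 = 2875133 \cdot 457447 = 1315220965451$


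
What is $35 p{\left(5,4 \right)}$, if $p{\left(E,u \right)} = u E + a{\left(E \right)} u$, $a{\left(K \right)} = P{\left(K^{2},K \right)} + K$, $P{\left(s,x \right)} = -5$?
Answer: $700$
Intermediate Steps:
$a{\left(K \right)} = -5 + K$
$p{\left(E,u \right)} = E u + u \left(-5 + E\right)$ ($p{\left(E,u \right)} = u E + \left(-5 + E\right) u = E u + u \left(-5 + E\right)$)
$35 p{\left(5,4 \right)} = 35 \cdot 4 \left(-5 + 2 \cdot 5\right) = 35 \cdot 4 \left(-5 + 10\right) = 35 \cdot 4 \cdot 5 = 35 \cdot 20 = 700$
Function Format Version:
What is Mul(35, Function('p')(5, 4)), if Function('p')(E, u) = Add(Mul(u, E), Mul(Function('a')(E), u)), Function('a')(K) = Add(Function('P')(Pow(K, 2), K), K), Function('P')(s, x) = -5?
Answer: 700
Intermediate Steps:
Function('a')(K) = Add(-5, K)
Function('p')(E, u) = Add(Mul(E, u), Mul(u, Add(-5, E))) (Function('p')(E, u) = Add(Mul(u, E), Mul(Add(-5, E), u)) = Add(Mul(E, u), Mul(u, Add(-5, E))))
Mul(35, Function('p')(5, 4)) = Mul(35, Mul(4, Add(-5, Mul(2, 5)))) = Mul(35, Mul(4, Add(-5, 10))) = Mul(35, Mul(4, 5)) = Mul(35, 20) = 700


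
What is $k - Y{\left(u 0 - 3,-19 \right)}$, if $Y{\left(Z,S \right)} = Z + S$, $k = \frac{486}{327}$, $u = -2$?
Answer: $\frac{2560}{109} \approx 23.486$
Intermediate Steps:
$k = \frac{162}{109}$ ($k = 486 \cdot \frac{1}{327} = \frac{162}{109} \approx 1.4862$)
$Y{\left(Z,S \right)} = S + Z$
$k - Y{\left(u 0 - 3,-19 \right)} = \frac{162}{109} - \left(-19 - 3\right) = \frac{162}{109} - -22 = \frac{162}{109} + 22 = \frac{2560}{109}$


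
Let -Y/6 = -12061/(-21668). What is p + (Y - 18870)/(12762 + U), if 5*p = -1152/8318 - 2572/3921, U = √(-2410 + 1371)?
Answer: (-140359280296*√1039 + 18463482221252337*I)/(883373970630*(√1039 - 12762*I)) ≈ -1.6378 + 0.0037352*I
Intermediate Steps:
Y = -36183/10834 (Y = -(-72366)/(-21668) = -(-72366)*(-1)/21668 = -6*12061/21668 = -36183/10834 ≈ -3.3398)
U = I*√1039 (U = √(-1039) = I*√1039 ≈ 32.234*I)
p = -12955444/81537195 (p = (-1152/8318 - 2572/3921)/5 = (-1152*1/8318 - 2572*1/3921)/5 = (-576/4159 - 2572/3921)/5 = (⅕)*(-12955444/16307439) = -12955444/81537195 ≈ -0.15889)
p + (Y - 18870)/(12762 + U) = -12955444/81537195 + (-36183/10834 - 18870)/(12762 + I*√1039) = -12955444/81537195 - 204473763/(10834*(12762 + I*√1039))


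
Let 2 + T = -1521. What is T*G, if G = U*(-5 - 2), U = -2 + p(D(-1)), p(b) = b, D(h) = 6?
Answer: 42644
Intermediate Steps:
T = -1523 (T = -2 - 1521 = -1523)
U = 4 (U = -2 + 6 = 4)
G = -28 (G = 4*(-5 - 2) = 4*(-7) = -28)
T*G = -1523*(-28) = 42644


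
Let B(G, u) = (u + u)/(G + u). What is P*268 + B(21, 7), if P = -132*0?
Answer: ½ ≈ 0.50000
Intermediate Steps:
B(G, u) = 2*u/(G + u) (B(G, u) = (2*u)/(G + u) = 2*u/(G + u))
P = 0 (P = -44*0 = 0)
P*268 + B(21, 7) = 0*268 + 2*7/(21 + 7) = 0 + 2*7/28 = 0 + 2*7*(1/28) = 0 + ½ = ½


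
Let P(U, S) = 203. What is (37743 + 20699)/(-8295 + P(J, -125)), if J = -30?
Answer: -29221/4046 ≈ -7.2222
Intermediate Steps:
(37743 + 20699)/(-8295 + P(J, -125)) = (37743 + 20699)/(-8295 + 203) = 58442/(-8092) = 58442*(-1/8092) = -29221/4046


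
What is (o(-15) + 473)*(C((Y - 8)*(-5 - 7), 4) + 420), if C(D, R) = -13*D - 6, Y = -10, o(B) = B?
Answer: -1096452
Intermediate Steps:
C(D, R) = -6 - 13*D
(o(-15) + 473)*(C((Y - 8)*(-5 - 7), 4) + 420) = (-15 + 473)*((-6 - 13*(-10 - 8)*(-5 - 7)) + 420) = 458*((-6 - (-234)*(-12)) + 420) = 458*((-6 - 13*216) + 420) = 458*((-6 - 2808) + 420) = 458*(-2814 + 420) = 458*(-2394) = -1096452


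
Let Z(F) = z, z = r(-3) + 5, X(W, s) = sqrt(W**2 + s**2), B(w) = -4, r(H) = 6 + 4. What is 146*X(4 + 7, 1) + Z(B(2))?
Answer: 15 + 146*sqrt(122) ≈ 1627.6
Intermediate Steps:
r(H) = 10
z = 15 (z = 10 + 5 = 15)
Z(F) = 15
146*X(4 + 7, 1) + Z(B(2)) = 146*sqrt((4 + 7)**2 + 1**2) + 15 = 146*sqrt(11**2 + 1) + 15 = 146*sqrt(121 + 1) + 15 = 146*sqrt(122) + 15 = 15 + 146*sqrt(122)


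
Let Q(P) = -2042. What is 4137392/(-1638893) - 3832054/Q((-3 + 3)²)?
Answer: 76486316119/40812433 ≈ 1874.1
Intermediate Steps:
4137392/(-1638893) - 3832054/Q((-3 + 3)²) = 4137392/(-1638893) - 3832054/(-2042) = 4137392*(-1/1638893) - 3832054*(-1/2042) = -100912/39973 + 1916027/1021 = 76486316119/40812433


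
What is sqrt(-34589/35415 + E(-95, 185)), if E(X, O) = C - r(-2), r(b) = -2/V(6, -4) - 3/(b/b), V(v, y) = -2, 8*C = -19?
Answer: I*sqrt(3013871590)/47220 ≈ 1.1626*I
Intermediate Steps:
C = -19/8 (C = (1/8)*(-19) = -19/8 ≈ -2.3750)
r(b) = -2 (r(b) = -2/(-2) - 3/(b/b) = -2*(-1/2) - 3/1 = 1 - 3*1 = 1 - 3 = -2)
E(X, O) = -3/8 (E(X, O) = -19/8 - 1*(-2) = -19/8 + 2 = -3/8)
sqrt(-34589/35415 + E(-95, 185)) = sqrt(-34589/35415 - 3/8) = sqrt(-382957/283320) = I*sqrt(3013871590)/47220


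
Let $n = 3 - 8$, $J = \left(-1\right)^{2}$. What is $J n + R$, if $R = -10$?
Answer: $-15$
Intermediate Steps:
$J = 1$
$n = -5$ ($n = 3 - 8 = -5$)
$J n + R = 1 \left(-5\right) - 10 = -5 - 10 = -15$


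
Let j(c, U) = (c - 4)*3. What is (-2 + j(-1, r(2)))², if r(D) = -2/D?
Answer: 289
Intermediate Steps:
j(c, U) = -12 + 3*c (j(c, U) = (-4 + c)*3 = -12 + 3*c)
(-2 + j(-1, r(2)))² = (-2 + (-12 + 3*(-1)))² = (-2 + (-12 - 3))² = (-2 - 15)² = (-17)² = 289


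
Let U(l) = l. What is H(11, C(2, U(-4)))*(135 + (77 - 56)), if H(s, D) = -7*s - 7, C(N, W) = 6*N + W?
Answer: -13104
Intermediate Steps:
C(N, W) = W + 6*N
H(s, D) = -7 - 7*s
H(11, C(2, U(-4)))*(135 + (77 - 56)) = (-7 - 7*11)*(135 + (77 - 56)) = (-7 - 77)*(135 + 21) = -84*156 = -13104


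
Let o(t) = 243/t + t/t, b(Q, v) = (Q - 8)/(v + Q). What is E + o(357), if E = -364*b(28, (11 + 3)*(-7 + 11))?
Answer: -30340/357 ≈ -84.986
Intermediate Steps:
b(Q, v) = (-8 + Q)/(Q + v)
o(t) = 1 + 243/t (o(t) = 243/t + 1 = 1 + 243/t)
E = -260/3 (E = -364*(-8 + 28)/(28 + (11 + 3)*(-7 + 11)) = -364*20/(28 + 14*4) = -364*20/(28 + 56) = -364*20/84 = -13*20/3 = -364*5/21 = -260/3 ≈ -86.667)
E + o(357) = -260/3 + (243 + 357)/357 = -260/3 + (1/357)*600 = -260/3 + 200/119 = -30340/357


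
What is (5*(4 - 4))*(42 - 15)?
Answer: 0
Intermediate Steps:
(5*(4 - 4))*(42 - 15) = (5*0)*27 = 0*27 = 0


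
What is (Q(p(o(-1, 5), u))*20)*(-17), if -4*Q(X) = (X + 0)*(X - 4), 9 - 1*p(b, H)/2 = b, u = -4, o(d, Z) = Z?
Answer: 2720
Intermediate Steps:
p(b, H) = 18 - 2*b
Q(X) = -X*(-4 + X)/4 (Q(X) = -(X + 0)*(X - 4)/4 = -X*(-4 + X)/4)
(Q(p(o(-1, 5), u))*20)*(-17) = (((18 - 2*5)*(4 - (18 - 2*5))/4)*20)*(-17) = (((18 - 10)*(4 - (18 - 10))/4)*20)*(-17) = (((¼)*8*(4 - 1*8))*20)*(-17) = (((¼)*8*(4 - 8))*20)*(-17) = (((¼)*8*(-4))*20)*(-17) = -8*20*(-17) = -160*(-17) = 2720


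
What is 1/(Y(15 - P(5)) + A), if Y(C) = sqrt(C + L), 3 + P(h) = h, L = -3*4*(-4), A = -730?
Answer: -730/532839 - sqrt(61)/532839 ≈ -0.0013847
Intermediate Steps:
L = 48 (L = -12*(-4) = 48)
P(h) = -3 + h
Y(C) = sqrt(48 + C) (Y(C) = sqrt(C + 48) = sqrt(48 + C))
1/(Y(15 - P(5)) + A) = 1/(sqrt(48 + (15 - (-3 + 5))) - 730) = 1/(sqrt(48 + (15 - 1*2)) - 730) = 1/(sqrt(48 + (15 - 2)) - 730) = 1/(sqrt(48 + 13) - 730) = 1/(sqrt(61) - 730) = 1/(-730 + sqrt(61))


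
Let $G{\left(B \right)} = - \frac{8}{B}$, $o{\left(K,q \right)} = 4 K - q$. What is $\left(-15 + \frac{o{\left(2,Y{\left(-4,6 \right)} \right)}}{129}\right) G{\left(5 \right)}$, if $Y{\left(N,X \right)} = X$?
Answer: $\frac{15464}{645} \approx 23.975$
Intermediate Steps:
$o{\left(K,q \right)} = - q + 4 K$
$G{\left(B \right)} = - \frac{8}{B}$
$\left(-15 + \frac{o{\left(2,Y{\left(-4,6 \right)} \right)}}{129}\right) G{\left(5 \right)} = \left(-15 + \frac{\left(-1\right) 6 + 4 \cdot 2}{129}\right) \left(- \frac{8}{5}\right) = \left(-15 + \left(-6 + 8\right) \frac{1}{129}\right) \left(\left(-8\right) \frac{1}{5}\right) = \left(-15 + 2 \cdot \frac{1}{129}\right) \left(- \frac{8}{5}\right) = \left(-15 + \frac{2}{129}\right) \left(- \frac{8}{5}\right) = \left(- \frac{1933}{129}\right) \left(- \frac{8}{5}\right) = \frac{15464}{645}$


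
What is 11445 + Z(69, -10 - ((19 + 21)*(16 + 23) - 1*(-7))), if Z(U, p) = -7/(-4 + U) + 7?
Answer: 744373/65 ≈ 11452.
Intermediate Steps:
Z(U, p) = 7 - 7/(-4 + U)
11445 + Z(69, -10 - ((19 + 21)*(16 + 23) - 1*(-7))) = 11445 + 7*(-5 + 69)/(-4 + 69) = 11445 + 7*64/65 = 11445 + 7*(1/65)*64 = 11445 + 448/65 = 744373/65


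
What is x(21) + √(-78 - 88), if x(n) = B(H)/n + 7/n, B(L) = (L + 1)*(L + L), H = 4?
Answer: 47/21 + I*√166 ≈ 2.2381 + 12.884*I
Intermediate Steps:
B(L) = 2*L*(1 + L) (B(L) = (1 + L)*(2*L) = 2*L*(1 + L))
x(n) = 47/n (x(n) = (2*4*(1 + 4))/n + 7/n = (2*4*5)/n + 7/n = 40/n + 7/n = 47/n)
x(21) + √(-78 - 88) = 47/21 + √(-78 - 88) = 47*(1/21) + √(-166) = 47/21 + I*√166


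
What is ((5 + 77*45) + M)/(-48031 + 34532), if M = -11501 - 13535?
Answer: 21566/13499 ≈ 1.5976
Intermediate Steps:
M = -25036
((5 + 77*45) + M)/(-48031 + 34532) = ((5 + 77*45) - 25036)/(-48031 + 34532) = ((5 + 3465) - 25036)/(-13499) = (3470 - 25036)*(-1/13499) = -21566*(-1/13499) = 21566/13499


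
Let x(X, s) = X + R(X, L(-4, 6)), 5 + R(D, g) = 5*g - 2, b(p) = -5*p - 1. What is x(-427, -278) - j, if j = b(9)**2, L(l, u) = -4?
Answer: -2570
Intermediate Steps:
b(p) = -1 - 5*p
R(D, g) = -7 + 5*g (R(D, g) = -5 + (5*g - 2) = -5 + (-2 + 5*g) = -7 + 5*g)
x(X, s) = -27 + X (x(X, s) = X + (-7 + 5*(-4)) = X + (-7 - 20) = X - 27 = -27 + X)
j = 2116 (j = (-1 - 5*9)**2 = (-1 - 45)**2 = (-46)**2 = 2116)
x(-427, -278) - j = (-27 - 427) - 1*2116 = -454 - 2116 = -2570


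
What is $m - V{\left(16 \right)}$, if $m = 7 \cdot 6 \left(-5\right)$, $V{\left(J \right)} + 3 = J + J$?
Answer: $-239$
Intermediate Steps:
$V{\left(J \right)} = -3 + 2 J$ ($V{\left(J \right)} = -3 + \left(J + J\right) = -3 + 2 J$)
$m = -210$ ($m = 42 \left(-5\right) = -210$)
$m - V{\left(16 \right)} = -210 - \left(-3 + 2 \cdot 16\right) = -210 - \left(-3 + 32\right) = -210 - 29 = -239$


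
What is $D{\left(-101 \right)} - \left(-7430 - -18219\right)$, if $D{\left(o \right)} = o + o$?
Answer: $-10991$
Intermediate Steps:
$D{\left(o \right)} = 2 o$
$D{\left(-101 \right)} - \left(-7430 - -18219\right) = 2 \left(-101\right) - \left(-7430 - -18219\right) = -202 - \left(-7430 + 18219\right) = -202 - 10789 = -10991$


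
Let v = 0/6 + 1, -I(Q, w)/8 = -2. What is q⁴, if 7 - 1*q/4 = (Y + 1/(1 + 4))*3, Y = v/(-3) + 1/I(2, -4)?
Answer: 110841719041/160000 ≈ 6.9276e+5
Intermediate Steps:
I(Q, w) = 16 (I(Q, w) = -8*(-2) = 16)
v = 1 (v = 0*(⅙) + 1 = 0 + 1 = 1)
Y = -13/48 (Y = 1/(-3) + 1/16 = 1*(-⅓) + 1*(1/16) = -⅓ + 1/16 = -13/48 ≈ -0.27083)
q = 577/20 (q = 28 - 4*(-13/48 + 1/(1 + 4))*3 = 28 - 4*(-13/48 + 1/5)*3 = 28 - 4*(-13/48 + ⅕)*3 = 28 - (-17)*3/60 = 28 - 4*(-17/80) = 28 + 17/20 = 577/20 ≈ 28.850)
q⁴ = (577/20)⁴ = 110841719041/160000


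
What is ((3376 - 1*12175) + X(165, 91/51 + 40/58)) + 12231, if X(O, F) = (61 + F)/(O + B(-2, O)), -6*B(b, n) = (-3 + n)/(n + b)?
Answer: 68197667809/19868886 ≈ 3432.4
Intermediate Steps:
B(b, n) = -(-3 + n)/(6*(b + n)) (B(b, n) = -(-3 + n)/(6*(n + b)) = -(-3 + n)/(6*(b + n)))
X(O, F) = (61 + F)/(O + (3 - O)/(6*(-2 + O)))
((3376 - 1*12175) + X(165, 91/51 + 40/58)) + 12231 = ((3376 - 1*12175) + 6*(-2 + 165)*(61 + (91/51 + 40/58))/(3 - 1*165 + 6*165*(-2 + 165))) + 12231 = ((3376 - 12175) + 6*163*(61 + (91*(1/51) + 40*(1/58)))/(3 - 165 + 6*165*163)) + 12231 = (-8799 + 6*163*(61 + (91/51 + 20/29))/(3 - 165 + 161370)) + 12231 = (-8799 + 6*163*(61 + 3659/1479)/161208) + 12231 = (-8799 + 6*(1/161208)*163*(93878/1479)) + 12231 = (-8799 + 7651057/19868886) + 12231 = -174818676857/19868886 + 12231 = 68197667809/19868886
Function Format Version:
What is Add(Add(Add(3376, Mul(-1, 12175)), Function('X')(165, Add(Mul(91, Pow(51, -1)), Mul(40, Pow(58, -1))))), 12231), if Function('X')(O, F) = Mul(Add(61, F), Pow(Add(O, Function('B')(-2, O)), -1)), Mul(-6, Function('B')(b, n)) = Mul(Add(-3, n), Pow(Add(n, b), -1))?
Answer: Rational(68197667809, 19868886) ≈ 3432.4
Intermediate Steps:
Function('B')(b, n) = Mul(Rational(-1, 6), Pow(Add(b, n), -1), Add(-3, n)) (Function('B')(b, n) = Mul(Rational(-1, 6), Mul(Add(-3, n), Pow(Add(n, b), -1))) = Mul(Rational(-1, 6), Mul(Add(-3, n), Pow(Add(b, n), -1))) = Mul(Rational(-1, 6), Mul(Pow(Add(b, n), -1), Add(-3, n))) = Mul(Rational(-1, 6), Pow(Add(b, n), -1), Add(-3, n)))
Function('X')(O, F) = Mul(Pow(Add(O, Mul(Rational(1, 6), Pow(Add(-2, O), -1), Add(3, Mul(-1, O)))), -1), Add(61, F)) (Function('X')(O, F) = Mul(Add(61, F), Pow(Add(O, Mul(Rational(1, 6), Pow(Add(-2, O), -1), Add(3, Mul(-1, O)))), -1)) = Mul(Pow(Add(O, Mul(Rational(1, 6), Pow(Add(-2, O), -1), Add(3, Mul(-1, O)))), -1), Add(61, F)))
Add(Add(Add(3376, Mul(-1, 12175)), Function('X')(165, Add(Mul(91, Pow(51, -1)), Mul(40, Pow(58, -1))))), 12231) = Add(Add(Add(3376, Mul(-1, 12175)), Mul(6, Pow(Add(3, Mul(-1, 165), Mul(6, 165, Add(-2, 165))), -1), Add(-2, 165), Add(61, Add(Mul(91, Pow(51, -1)), Mul(40, Pow(58, -1)))))), 12231) = Add(Add(Add(3376, -12175), Mul(6, Pow(Add(3, -165, Mul(6, 165, 163)), -1), 163, Add(61, Add(Mul(91, Rational(1, 51)), Mul(40, Rational(1, 58)))))), 12231) = Add(Add(-8799, Mul(6, Pow(Add(3, -165, 161370), -1), 163, Add(61, Add(Rational(91, 51), Rational(20, 29))))), 12231) = Add(Add(-8799, Mul(6, Pow(161208, -1), 163, Add(61, Rational(3659, 1479)))), 12231) = Add(Add(-8799, Mul(6, Rational(1, 161208), 163, Rational(93878, 1479))), 12231) = Add(Add(-8799, Rational(7651057, 19868886)), 12231) = Add(Rational(-174818676857, 19868886), 12231) = Rational(68197667809, 19868886)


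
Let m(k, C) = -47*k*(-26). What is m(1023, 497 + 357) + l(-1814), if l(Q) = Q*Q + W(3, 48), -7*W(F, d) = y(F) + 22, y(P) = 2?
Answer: 31784890/7 ≈ 4.5407e+6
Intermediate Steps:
W(F, d) = -24/7 (W(F, d) = -(2 + 22)/7 = -⅐*24 = -24/7)
m(k, C) = 1222*k
l(Q) = -24/7 + Q² (l(Q) = Q*Q - 24/7 = Q² - 24/7 = -24/7 + Q²)
m(1023, 497 + 357) + l(-1814) = 1222*1023 + (-24/7 + (-1814)²) = 1250106 + (-24/7 + 3290596) = 1250106 + 23034148/7 = 31784890/7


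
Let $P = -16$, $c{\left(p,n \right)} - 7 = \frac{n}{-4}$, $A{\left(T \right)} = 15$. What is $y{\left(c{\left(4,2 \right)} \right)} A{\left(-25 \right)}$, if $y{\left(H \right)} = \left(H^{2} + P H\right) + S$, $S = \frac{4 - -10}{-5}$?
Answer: $- \frac{3873}{4} \approx -968.25$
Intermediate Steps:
$c{\left(p,n \right)} = 7 - \frac{n}{4}$ ($c{\left(p,n \right)} = 7 + \frac{n}{-4} = 7 + n \left(- \frac{1}{4}\right) = 7 - \frac{n}{4}$)
$S = - \frac{14}{5}$ ($S = \left(4 + 10\right) \left(- \frac{1}{5}\right) = 14 \left(- \frac{1}{5}\right) = - \frac{14}{5} \approx -2.8$)
$y{\left(H \right)} = - \frac{14}{5} + H^{2} - 16 H$ ($y{\left(H \right)} = \left(H^{2} - 16 H\right) - \frac{14}{5} = - \frac{14}{5} + H^{2} - 16 H$)
$y{\left(c{\left(4,2 \right)} \right)} A{\left(-25 \right)} = \left(- \frac{14}{5} + \left(7 - \frac{1}{2}\right)^{2} - 16 \left(7 - \frac{1}{2}\right)\right) 15 = \left(- \frac{14}{5} + \left(\frac{13}{2}\right)^{2} - 104\right) 15 = \left(- \frac{14}{5} + \frac{169}{4} - 104\right) 15 = \left(- \frac{1291}{20}\right) 15 = - \frac{3873}{4}$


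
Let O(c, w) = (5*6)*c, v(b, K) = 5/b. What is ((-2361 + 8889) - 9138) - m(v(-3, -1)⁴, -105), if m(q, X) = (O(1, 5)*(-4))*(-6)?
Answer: -3330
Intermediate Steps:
O(c, w) = 30*c
m(q, X) = 720 (m(q, X) = ((30*1)*(-4))*(-6) = (30*(-4))*(-6) = -120*(-6) = 720)
((-2361 + 8889) - 9138) - m(v(-3, -1)⁴, -105) = ((-2361 + 8889) - 9138) - 1*720 = (6528 - 9138) - 720 = -2610 - 720 = -3330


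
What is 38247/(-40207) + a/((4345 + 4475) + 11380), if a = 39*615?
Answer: 38355099/162436280 ≈ 0.23612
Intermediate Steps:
a = 23985
38247/(-40207) + a/((4345 + 4475) + 11380) = 38247/(-40207) + 23985/((4345 + 4475) + 11380) = 38247*(-1/40207) + 23985/(8820 + 11380) = -38247/40207 + 23985/20200 = -38247/40207 + 23985*(1/20200) = -38247/40207 + 4797/4040 = 38355099/162436280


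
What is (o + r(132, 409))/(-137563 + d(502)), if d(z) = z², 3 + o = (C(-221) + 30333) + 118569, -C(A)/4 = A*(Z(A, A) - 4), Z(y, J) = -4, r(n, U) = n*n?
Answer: 159251/114441 ≈ 1.3916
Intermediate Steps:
r(n, U) = n²
C(A) = 32*A (C(A) = -4*A*(-4 - 4) = -4*A*(-8) = -(-32)*A = 32*A)
o = 141827 (o = -3 + ((32*(-221) + 30333) + 118569) = -3 + ((-7072 + 30333) + 118569) = -3 + (23261 + 118569) = -3 + 141830 = 141827)
(o + r(132, 409))/(-137563 + d(502)) = (141827 + 132²)/(-137563 + 502²) = (141827 + 17424)/(-137563 + 252004) = 159251/114441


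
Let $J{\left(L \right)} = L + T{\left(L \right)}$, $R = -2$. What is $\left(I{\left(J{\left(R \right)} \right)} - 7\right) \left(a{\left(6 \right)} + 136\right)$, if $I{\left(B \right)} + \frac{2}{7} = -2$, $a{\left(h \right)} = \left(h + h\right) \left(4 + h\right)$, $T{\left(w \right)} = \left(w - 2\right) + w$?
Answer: $- \frac{16640}{7} \approx -2377.1$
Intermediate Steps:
$T{\left(w \right)} = -2 + 2 w$ ($T{\left(w \right)} = \left(-2 + w\right) + w = -2 + 2 w$)
$J{\left(L \right)} = -2 + 3 L$ ($J{\left(L \right)} = L + \left(-2 + 2 L\right) = -2 + 3 L$)
$a{\left(h \right)} = 2 h \left(4 + h\right)$
$I{\left(B \right)} = - \frac{16}{7}$ ($I{\left(B \right)} = - \frac{2}{7} - 2 = - \frac{16}{7}$)
$\left(I{\left(J{\left(R \right)} \right)} - 7\right) \left(a{\left(6 \right)} + 136\right) = \left(- \frac{16}{7} - 7\right) \left(2 \cdot 6 \left(4 + 6\right) + 136\right) = \left(- \frac{16}{7} - 7\right) \left(2 \cdot 6 \cdot 10 + 136\right) = - \frac{65 \left(120 + 136\right)}{7} = \left(- \frac{65}{7}\right) 256 = - \frac{16640}{7}$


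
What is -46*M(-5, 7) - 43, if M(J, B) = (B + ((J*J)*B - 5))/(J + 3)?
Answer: 4028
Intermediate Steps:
M(J, B) = (-5 + B + B*J**2)/(3 + J) (M(J, B) = (B + (J**2*B - 5))/(3 + J) = (B + (B*J**2 - 5))/(3 + J) = (B + (-5 + B*J**2))/(3 + J) = (-5 + B + B*J**2)/(3 + J))
-46*M(-5, 7) - 43 = -46*(-5 + 7 + 7*(-5)**2)/(3 - 5) - 43 = -46*(-5 + 7 + 7*25)/(-2) - 43 = -(-23)*(-5 + 7 + 175) - 43 = -(-23)*177 - 43 = -46*(-177/2) - 43 = 4071 - 43 = 4028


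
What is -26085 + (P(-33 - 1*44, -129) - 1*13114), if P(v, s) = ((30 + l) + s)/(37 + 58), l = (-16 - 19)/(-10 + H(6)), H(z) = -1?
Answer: -40964009/1045 ≈ -39200.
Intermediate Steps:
l = 35/11 (l = (-16 - 19)/(-10 - 1) = -35/(-11) = -35*(-1/11) = 35/11 ≈ 3.1818)
P(v, s) = 73/209 + s/95 (P(v, s) = ((30 + 35/11) + s)/(37 + 58) = (365/11 + s)/95 = (365/11 + s)*(1/95) = 73/209 + s/95)
-26085 + (P(-33 - 1*44, -129) - 1*13114) = -26085 + ((73/209 + (1/95)*(-129)) - 1*13114) = -26085 + ((73/209 - 129/95) - 13114) = -26085 + (-1054/1045 - 13114) = -26085 - 13705184/1045 = -40964009/1045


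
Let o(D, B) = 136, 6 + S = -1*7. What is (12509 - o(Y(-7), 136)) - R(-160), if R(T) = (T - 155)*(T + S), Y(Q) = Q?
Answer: -42122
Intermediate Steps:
S = -13 (S = -6 - 1*7 = -6 - 7 = -13)
R(T) = (-155 + T)*(-13 + T) (R(T) = (T - 155)*(T - 13) = (-155 + T)*(-13 + T))
(12509 - o(Y(-7), 136)) - R(-160) = (12509 - 1*136) - (2015 + (-160)² - 168*(-160)) = (12509 - 136) - (2015 + 25600 + 26880) = 12373 - 1*54495 = 12373 - 54495 = -42122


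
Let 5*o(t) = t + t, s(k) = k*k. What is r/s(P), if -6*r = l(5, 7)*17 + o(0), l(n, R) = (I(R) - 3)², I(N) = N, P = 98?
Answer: -34/7203 ≈ -0.0047203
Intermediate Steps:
l(n, R) = (-3 + R)² (l(n, R) = (R - 3)² = (-3 + R)²)
s(k) = k²
o(t) = 2*t/5 (o(t) = (t + t)/5 = (2*t)/5 = 2*t/5)
r = -136/3 (r = -((-3 + 7)²*17 + (⅖)*0)/6 = -(4²*17 + 0)/6 = -(16*17 + 0)/6 = -(272 + 0)/6 = -⅙*272 = -136/3 ≈ -45.333)
r/s(P) = -136/(3*(98²)) = -136/3/9604 = -136/3*1/9604 = -34/7203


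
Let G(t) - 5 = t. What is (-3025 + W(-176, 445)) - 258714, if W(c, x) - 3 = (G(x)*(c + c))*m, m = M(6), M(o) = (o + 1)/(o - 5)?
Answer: -1370536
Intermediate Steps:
G(t) = 5 + t
M(o) = (1 + o)/(-5 + o)
m = 7 (m = (1 + 6)/(-5 + 6) = 7/1 = 1*7 = 7)
W(c, x) = 3 + 14*c*(5 + x) (W(c, x) = 3 + ((5 + x)*(c + c))*7 = 3 + ((5 + x)*(2*c))*7 = 3 + (2*c*(5 + x))*7 = 3 + 14*c*(5 + x))
(-3025 + W(-176, 445)) - 258714 = (-3025 + (3 + 14*(-176)*(5 + 445))) - 258714 = (-3025 + (3 + 14*(-176)*450)) - 258714 = (-3025 + (3 - 1108800)) - 258714 = (-3025 - 1108797) - 258714 = -1111822 - 258714 = -1370536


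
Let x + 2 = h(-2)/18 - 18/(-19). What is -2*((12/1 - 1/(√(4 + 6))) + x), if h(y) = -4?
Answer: -3668/171 + √10/5 ≈ -20.818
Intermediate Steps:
x = -218/171 (x = -2 + (-4/18 - 18/(-19)) = -2 + (-4*1/18 - 18*(-1/19)) = -2 + (-2/9 + 18/19) = -2 + 124/171 = -218/171 ≈ -1.2749)
-2*((12/1 - 1/(√(4 + 6))) + x) = -2*((12/1 - 1/(√(4 + 6))) - 218/171) = -2*((12*1 - 1/(√10)) - 218/171) = -2*((12 - √10/10) - 218/171) = -2*(1834/171 - √10/10) = -3668/171 + √10/5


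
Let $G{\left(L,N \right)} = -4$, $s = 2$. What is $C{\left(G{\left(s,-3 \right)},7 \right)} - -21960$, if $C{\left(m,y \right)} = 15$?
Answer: $21975$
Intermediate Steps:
$C{\left(G{\left(s,-3 \right)},7 \right)} - -21960 = 15 - -21960 = 15 + 21960 = 21975$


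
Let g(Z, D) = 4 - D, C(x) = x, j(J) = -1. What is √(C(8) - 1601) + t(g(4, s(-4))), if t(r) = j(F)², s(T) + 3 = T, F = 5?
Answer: 1 + 3*I*√177 ≈ 1.0 + 39.912*I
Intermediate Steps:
s(T) = -3 + T
t(r) = 1 (t(r) = (-1)² = 1)
√(C(8) - 1601) + t(g(4, s(-4))) = √(8 - 1601) + 1 = √(-1593) + 1 = 3*I*√177 + 1 = 1 + 3*I*√177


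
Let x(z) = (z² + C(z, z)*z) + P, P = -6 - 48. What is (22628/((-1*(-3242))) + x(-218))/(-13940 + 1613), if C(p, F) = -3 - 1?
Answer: -78373696/19982067 ≈ -3.9222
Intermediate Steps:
C(p, F) = -4
P = -54
x(z) = -54 + z² - 4*z (x(z) = (z² - 4*z) - 54 = -54 + z² - 4*z)
(22628/((-1*(-3242))) + x(-218))/(-13940 + 1613) = (22628/((-1*(-3242))) + (-54 + (-218)² - 4*(-218)))/(-13940 + 1613) = (22628/3242 + (-54 + 47524 + 872))/(-12327) = (22628*(1/3242) + 48342)*(-1/12327) = (11314/1621 + 48342)*(-1/12327) = (78373696/1621)*(-1/12327) = -78373696/19982067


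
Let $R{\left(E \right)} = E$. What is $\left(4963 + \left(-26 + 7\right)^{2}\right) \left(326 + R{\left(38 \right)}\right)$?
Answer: $1937936$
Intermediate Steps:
$\left(4963 + \left(-26 + 7\right)^{2}\right) \left(326 + R{\left(38 \right)}\right) = \left(4963 + \left(-26 + 7\right)^{2}\right) \left(326 + 38\right) = \left(4963 + \left(-19\right)^{2}\right) 364 = \left(4963 + 361\right) 364 = 5324 \cdot 364 = 1937936$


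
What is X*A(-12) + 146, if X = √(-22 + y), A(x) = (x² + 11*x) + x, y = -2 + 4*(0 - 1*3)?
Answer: 146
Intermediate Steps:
y = -14 (y = -2 + 4*(0 - 3) = -2 + 4*(-3) = -2 - 12 = -14)
A(x) = x² + 12*x
X = 6*I (X = √(-22 - 14) = √(-36) = 6*I ≈ 6.0*I)
X*A(-12) + 146 = (6*I)*(-12*(12 - 12)) + 146 = (6*I)*(-12*0) + 146 = (6*I)*0 + 146 = 0 + 146 = 146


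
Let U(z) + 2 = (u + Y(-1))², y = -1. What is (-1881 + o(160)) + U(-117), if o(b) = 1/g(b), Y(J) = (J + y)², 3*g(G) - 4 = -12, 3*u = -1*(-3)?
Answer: -14867/8 ≈ -1858.4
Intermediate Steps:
u = 1 (u = (-1*(-3))/3 = (⅓)*3 = 1)
g(G) = -8/3 (g(G) = 4/3 + (⅓)*(-12) = 4/3 - 4 = -8/3)
Y(J) = (-1 + J)² (Y(J) = (J - 1)² = (-1 + J)²)
o(b) = -3/8 (o(b) = 1/(-8/3) = -3/8)
U(z) = 23 (U(z) = -2 + (1 + (-1 - 1)²)² = -2 + (1 + (-2)²)² = -2 + (1 + 4)² = -2 + 5² = -2 + 25 = 23)
(-1881 + o(160)) + U(-117) = (-1881 - 3/8) + 23 = -15051/8 + 23 = -14867/8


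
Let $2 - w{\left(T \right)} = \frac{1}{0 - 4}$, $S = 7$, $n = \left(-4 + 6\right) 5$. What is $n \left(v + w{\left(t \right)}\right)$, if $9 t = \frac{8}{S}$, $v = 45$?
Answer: $\frac{945}{2} \approx 472.5$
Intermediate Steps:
$n = 10$ ($n = 2 \cdot 5 = 10$)
$t = \frac{8}{63}$ ($t = \frac{8 \cdot \frac{1}{7}}{9} = \frac{1}{9} \cdot \frac{8}{7} = \frac{8}{63} \approx 0.12698$)
$w{\left(T \right)} = \frac{9}{4}$ ($w{\left(T \right)} = 2 - \frac{1}{0 - 4} = 2 - \frac{1}{-4} = 2 - - \frac{1}{4} = 2 + \frac{1}{4} = \frac{9}{4}$)
$n \left(v + w{\left(t \right)}\right) = 10 \left(45 + \frac{9}{4}\right) = 10 \cdot \frac{189}{4} = \frac{945}{2}$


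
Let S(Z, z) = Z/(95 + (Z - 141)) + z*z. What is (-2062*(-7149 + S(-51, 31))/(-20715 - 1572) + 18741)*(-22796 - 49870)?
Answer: -2433192403818/1843 ≈ -1.3202e+9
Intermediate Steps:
S(Z, z) = z**2 + Z/(-46 + Z) (S(Z, z) = Z/(95 + (-141 + Z)) + z**2 = Z/(-46 + Z) + z**2 = z**2 + Z/(-46 + Z))
(-2062*(-7149 + S(-51, 31))/(-20715 - 1572) + 18741)*(-22796 - 49870) = (-2062*(-7149 + (-51 - 46*31**2 - 51*31**2)/(-46 - 51))/(-20715 - 1572) + 18741)*(-22796 - 49870) = (-2062/((-22287/(-7149 + (-51 - 46*961 - 51*961)/(-97)))) + 18741)*(-72666) = (-(4913746/7429 + 2062*(-51 - 44206 - 49011)/2161839) + 18741)*(-72666) = (-2062/((-22287/(-7149 - 1/97*(-93268)))) + 18741)*(-72666) = (-2062/((-22287/(-7149 + 93268/97))) + 18741)*(-72666) = (-2062/((-22287/(-600185/97))) + 18741)*(-72666) = (-2062/((-22287*(-97/600185))) + 18741)*(-72666) = (-2062/5529/1535 + 18741)*(-72666) = (-2062*1535/5529 + 18741)*(-72666) = (-3165170/5529 + 18741)*(-72666) = (100453819/5529)*(-72666) = -2433192403818/1843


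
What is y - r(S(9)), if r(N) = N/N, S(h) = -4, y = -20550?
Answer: -20551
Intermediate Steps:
r(N) = 1
y - r(S(9)) = -20550 - 1*1 = -20550 - 1 = -20551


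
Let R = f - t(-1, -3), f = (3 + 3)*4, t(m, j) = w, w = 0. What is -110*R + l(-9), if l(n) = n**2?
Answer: -2559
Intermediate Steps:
t(m, j) = 0
f = 24 (f = 6*4 = 24)
R = 24 (R = 24 - 1*0 = 24 + 0 = 24)
-110*R + l(-9) = -110*24 + (-9)**2 = -2640 + 81 = -2559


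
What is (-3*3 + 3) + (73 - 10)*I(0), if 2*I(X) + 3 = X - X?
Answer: -201/2 ≈ -100.50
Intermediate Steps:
I(X) = -3/2 (I(X) = -3/2 + (X - X)/2 = -3/2 + (1/2)*0 = -3/2 + 0 = -3/2)
(-3*3 + 3) + (73 - 10)*I(0) = (-3*3 + 3) + (73 - 10)*(-3/2) = (-9 + 3) + 63*(-3/2) = -6 - 189/2 = -201/2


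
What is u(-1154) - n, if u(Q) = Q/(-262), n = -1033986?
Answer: 135452743/131 ≈ 1.0340e+6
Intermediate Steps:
u(Q) = -Q/262 (u(Q) = Q*(-1/262) = -Q/262)
u(-1154) - n = -1/262*(-1154) - 1*(-1033986) = 577/131 + 1033986 = 135452743/131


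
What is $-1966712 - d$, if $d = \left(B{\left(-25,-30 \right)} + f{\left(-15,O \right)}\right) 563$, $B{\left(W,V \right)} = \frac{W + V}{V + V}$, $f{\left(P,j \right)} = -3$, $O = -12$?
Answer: $- \frac{23586469}{12} \approx -1.9655 \cdot 10^{6}$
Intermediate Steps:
$B{\left(W,V \right)} = \frac{V + W}{2 V}$
$d = - \frac{14075}{12}$ ($d = \left(\frac{-30 - 25}{2 \left(-30\right)} - 3\right) 563 = \left(\frac{1}{2} \left(- \frac{1}{30}\right) \left(-55\right) - 3\right) 563 = \left(\frac{11}{12} - 3\right) 563 = \left(- \frac{25}{12}\right) 563 = - \frac{14075}{12} \approx -1172.9$)
$-1966712 - d = -1966712 - - \frac{14075}{12} = -1966712 + \frac{14075}{12} = - \frac{23586469}{12}$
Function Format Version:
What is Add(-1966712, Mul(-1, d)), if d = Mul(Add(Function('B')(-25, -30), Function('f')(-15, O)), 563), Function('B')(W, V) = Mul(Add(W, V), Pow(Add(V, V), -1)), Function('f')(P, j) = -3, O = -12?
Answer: Rational(-23586469, 12) ≈ -1.9655e+6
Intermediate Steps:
Function('B')(W, V) = Mul(Rational(1, 2), Pow(V, -1), Add(V, W)) (Function('B')(W, V) = Mul(Add(V, W), Pow(Mul(2, V), -1)) = Mul(Add(V, W), Mul(Rational(1, 2), Pow(V, -1))) = Mul(Rational(1, 2), Pow(V, -1), Add(V, W)))
d = Rational(-14075, 12) (d = Mul(Add(Mul(Rational(1, 2), Pow(-30, -1), Add(-30, -25)), -3), 563) = Mul(Add(Mul(Rational(1, 2), Rational(-1, 30), -55), -3), 563) = Mul(Add(Rational(11, 12), -3), 563) = Mul(Rational(-25, 12), 563) = Rational(-14075, 12) ≈ -1172.9)
Add(-1966712, Mul(-1, d)) = Add(-1966712, Mul(-1, Rational(-14075, 12))) = Add(-1966712, Rational(14075, 12)) = Rational(-23586469, 12)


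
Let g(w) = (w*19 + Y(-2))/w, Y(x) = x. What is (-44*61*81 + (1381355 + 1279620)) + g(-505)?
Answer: 1234012952/505 ≈ 2.4436e+6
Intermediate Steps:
g(w) = (-2 + 19*w)/w (g(w) = (w*19 - 2)/w = (19*w - 2)/w = (-2 + 19*w)/w)
(-44*61*81 + (1381355 + 1279620)) + g(-505) = (-44*61*81 + (1381355 + 1279620)) + (19 - 2/(-505)) = (-2684*81 + 2660975) + (19 - 2*(-1/505)) = (-217404 + 2660975) + (19 + 2/505) = 2443571 + 9597/505 = 1234012952/505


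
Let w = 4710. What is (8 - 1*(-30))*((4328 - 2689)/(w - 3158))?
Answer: 31141/776 ≈ 40.130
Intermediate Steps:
(8 - 1*(-30))*((4328 - 2689)/(w - 3158)) = (8 - 1*(-30))*((4328 - 2689)/(4710 - 3158)) = (8 + 30)*(1639/1552) = 38*(1639*(1/1552)) = 38*(1639/1552) = 31141/776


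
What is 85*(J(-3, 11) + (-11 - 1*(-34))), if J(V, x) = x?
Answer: 2890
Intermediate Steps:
85*(J(-3, 11) + (-11 - 1*(-34))) = 85*(11 + (-11 - 1*(-34))) = 85*(11 + (-11 + 34)) = 85*(11 + 23) = 85*34 = 2890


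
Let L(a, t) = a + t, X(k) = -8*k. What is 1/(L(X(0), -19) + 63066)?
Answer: 1/63047 ≈ 1.5861e-5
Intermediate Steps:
1/(L(X(0), -19) + 63066) = 1/((-8*0 - 19) + 63066) = 1/((0 - 19) + 63066) = 1/(-19 + 63066) = 1/63047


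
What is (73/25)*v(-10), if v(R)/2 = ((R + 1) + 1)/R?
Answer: 584/125 ≈ 4.6720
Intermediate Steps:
v(R) = 2*(2 + R)/R (v(R) = 2*(((R + 1) + 1)/R) = 2*(((1 + R) + 1)/R) = 2*((2 + R)/R) = 2*(2 + R)/R)
(73/25)*v(-10) = (73/25)*(2 + 4/(-10)) = ((1/25)*73)*(2 + 4*(-1/10)) = 73*(2 - 2/5)/25 = (73/25)*(8/5) = 584/125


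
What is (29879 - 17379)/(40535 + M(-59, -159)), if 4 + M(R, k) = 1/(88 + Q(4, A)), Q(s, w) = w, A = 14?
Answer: 1275000/4134163 ≈ 0.30841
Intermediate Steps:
M(R, k) = -407/102 (M(R, k) = -4 + 1/(88 + 14) = -4 + 1/102 = -407/102)
(29879 - 17379)/(40535 + M(-59, -159)) = (29879 - 17379)/(40535 - 407/102) = 12500/(4134163/102) = 12500*(102/4134163) = 1275000/4134163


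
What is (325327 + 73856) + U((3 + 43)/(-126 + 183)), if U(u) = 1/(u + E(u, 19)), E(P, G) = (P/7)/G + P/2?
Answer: 3681672390/9223 ≈ 3.9918e+5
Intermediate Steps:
E(P, G) = P/2 + P/(7*G) (E(P, G) = (P*(1/7))/G + P*(1/2) = (P/7)/G + P/2 = P/(7*G) + P/2 = P/2 + P/(7*G))
U(u) = 266/(401*u) (U(u) = 1/(u + (u/2 + (1/7)*u/19)) = 1/(u + (u/2 + (1/7)*u*(1/19))) = 1/(u + (u/2 + u/133)) = 1/(u + 135*u/266) = 1/(401*u/266) = 266/(401*u))
(325327 + 73856) + U((3 + 43)/(-126 + 183)) = (325327 + 73856) + 266/(401*(((3 + 43)/(-126 + 183)))) = 399183 + 266/(401*((46/57))) = 399183 + 266/(401*((46*(1/57)))) = 399183 + 266/(401*(46/57)) = 399183 + (266/401)*(57/46) = 399183 + 7581/9223 = 3681672390/9223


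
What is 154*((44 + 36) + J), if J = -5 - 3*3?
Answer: 10164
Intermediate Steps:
J = -14 (J = -5 - 9 = -14)
154*((44 + 36) + J) = 154*((44 + 36) - 14) = 154*(80 - 14) = 154*66 = 10164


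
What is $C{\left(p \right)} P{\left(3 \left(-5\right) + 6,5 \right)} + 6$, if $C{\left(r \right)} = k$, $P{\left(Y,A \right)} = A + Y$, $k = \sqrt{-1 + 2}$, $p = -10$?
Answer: $2$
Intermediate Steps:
$k = 1$ ($k = \sqrt{1} = 1$)
$C{\left(r \right)} = 1$
$C{\left(p \right)} P{\left(3 \left(-5\right) + 6,5 \right)} + 6 = 1 \left(5 + \left(3 \left(-5\right) + 6\right)\right) + 6 = 1 \left(5 + \left(-15 + 6\right)\right) + 6 = 1 \left(5 - 9\right) + 6 = 1 \left(-4\right) + 6 = -4 + 6 = 2$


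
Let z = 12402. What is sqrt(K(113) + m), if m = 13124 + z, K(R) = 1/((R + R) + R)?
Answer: 11*sqrt(24243585)/339 ≈ 159.77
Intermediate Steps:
K(R) = 1/(3*R) (K(R) = 1/(2*R + R) = 1/(3*R))
m = 25526 (m = 13124 + 12402 = 25526)
sqrt(K(113) + m) = sqrt((1/3)/113 + 25526) = sqrt((1/3)*(1/113) + 25526) = sqrt(1/339 + 25526) = sqrt(8653315/339) = 11*sqrt(24243585)/339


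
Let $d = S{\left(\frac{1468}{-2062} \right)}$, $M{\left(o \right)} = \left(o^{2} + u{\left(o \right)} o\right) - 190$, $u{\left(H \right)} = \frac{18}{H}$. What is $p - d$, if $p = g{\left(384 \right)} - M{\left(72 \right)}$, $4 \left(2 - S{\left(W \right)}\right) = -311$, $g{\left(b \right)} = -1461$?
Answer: $- \frac{26211}{4} \approx -6552.8$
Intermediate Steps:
$M{\left(o \right)} = -172 + o^{2}$ ($M{\left(o \right)} = \left(o^{2} + \frac{18}{o} o\right) - 190 = \left(o^{2} + 18\right) - 190 = \left(18 + o^{2}\right) - 190 = -172 + o^{2}$)
$S{\left(W \right)} = \frac{319}{4}$ ($S{\left(W \right)} = 2 - - \frac{311}{4} = 2 + \frac{311}{4} = \frac{319}{4}$)
$p = -6473$ ($p = -1461 - \left(-172 + 72^{2}\right) = -1461 - \left(-172 + 5184\right) = -1461 - 5012 = -6473$)
$d = \frac{319}{4} \approx 79.75$
$p - d = -6473 - \frac{319}{4} = - \frac{26211}{4}$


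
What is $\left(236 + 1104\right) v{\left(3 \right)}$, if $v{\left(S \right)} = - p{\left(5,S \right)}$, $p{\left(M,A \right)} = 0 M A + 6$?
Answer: $-8040$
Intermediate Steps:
$p{\left(M,A \right)} = 6$ ($p{\left(M,A \right)} = 0 A + 6 = 0 + 6 = 6$)
$v{\left(S \right)} = -6$ ($v{\left(S \right)} = \left(-1\right) 6 = -6$)
$\left(236 + 1104\right) v{\left(3 \right)} = \left(236 + 1104\right) \left(-6\right) = 1340 \left(-6\right) = -8040$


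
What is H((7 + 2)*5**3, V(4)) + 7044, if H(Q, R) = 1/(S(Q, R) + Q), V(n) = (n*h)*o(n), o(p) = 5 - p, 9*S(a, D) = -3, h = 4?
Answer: 23766459/3374 ≈ 7044.0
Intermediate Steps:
S(a, D) = -1/3 (S(a, D) = (1/9)*(-3) = -1/3)
V(n) = 4*n*(5 - n) (V(n) = (n*4)*(5 - n) = (4*n)*(5 - n) = 4*n*(5 - n))
H(Q, R) = 1/(-1/3 + Q)
H((7 + 2)*5**3, V(4)) + 7044 = 3/(-1 + 3*((7 + 2)*5**3)) + 7044 = 3/(-1 + 3*(9*125)) + 7044 = 3/(-1 + 3*1125) + 7044 = 3/(-1 + 3375) + 7044 = 3/3374 + 7044 = 23766459/3374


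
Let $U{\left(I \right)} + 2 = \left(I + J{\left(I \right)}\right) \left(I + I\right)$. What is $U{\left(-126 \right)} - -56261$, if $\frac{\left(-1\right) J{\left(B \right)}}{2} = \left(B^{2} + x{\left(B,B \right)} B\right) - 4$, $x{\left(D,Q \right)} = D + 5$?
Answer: $15771483$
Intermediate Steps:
$x{\left(D,Q \right)} = 5 + D$
$J{\left(B \right)} = 8 - 2 B^{2} - 2 B \left(5 + B\right)$ ($J{\left(B \right)} = - 2 \left(\left(B^{2} + \left(5 + B\right) B\right) - 4\right) = - 2 \left(\left(B^{2} + B \left(5 + B\right)\right) - 4\right) = - 2 \left(-4 + B^{2} + B \left(5 + B\right)\right) = 8 - 2 B^{2} - 2 B \left(5 + B\right)$)
$U{\left(I \right)} = -2 + 2 I \left(8 - 9 I - 4 I^{2}\right)$ ($U{\left(I \right)} = -2 + \left(I - \left(-8 + 4 I^{2} + 10 I\right)\right) \left(I + I\right) = -2 + \left(8 - 9 I - 4 I^{2}\right) 2 I = -2 + 2 I \left(8 - 9 I - 4 I^{2}\right)$)
$U{\left(-126 \right)} - -56261 = \left(-2 - 18 \left(-126\right)^{2} - 8 \left(-126\right)^{3} + 16 \left(-126\right)\right) - -56261 = \left(-2 - 285768 - -16003008 - 2016\right) + 56261 = \left(-2 - 285768 + 16003008 - 2016\right) + 56261 = 15715222 + 56261 = 15771483$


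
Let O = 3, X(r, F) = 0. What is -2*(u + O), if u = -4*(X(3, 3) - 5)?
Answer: -46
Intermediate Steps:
u = 20 (u = -4*(0 - 5) = -4*(-5) = 20)
-2*(u + O) = -2*(20 + 3) = -2*23 = -46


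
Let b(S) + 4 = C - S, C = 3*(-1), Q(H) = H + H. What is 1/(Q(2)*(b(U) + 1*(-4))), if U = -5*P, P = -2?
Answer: -1/84 ≈ -0.011905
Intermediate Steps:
U = 10 (U = -5*(-2) = 10)
Q(H) = 2*H
C = -3
b(S) = -7 - S (b(S) = -4 + (-3 - S) = -7 - S)
1/(Q(2)*(b(U) + 1*(-4))) = 1/((2*2)*((-7 - 1*10) + 1*(-4))) = 1/(4*((-7 - 10) - 4)) = 1/(4*(-17 - 4)) = 1/(4*(-21)) = 1/(-84) = -1/84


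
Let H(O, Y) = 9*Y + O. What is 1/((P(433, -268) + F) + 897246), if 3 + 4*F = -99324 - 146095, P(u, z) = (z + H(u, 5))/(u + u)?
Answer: 866/723881383 ≈ 1.1963e-6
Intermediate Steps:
H(O, Y) = O + 9*Y
P(u, z) = (45 + u + z)/(2*u) (P(u, z) = (z + (u + 9*5))/(u + u) = (z + (u + 45))/((2*u)) = (z + (45 + u))*(1/(2*u)) = (45 + u + z)*(1/(2*u)) = (45 + u + z)/(2*u))
F = -122711/2 (F = -¾ + (-99324 - 146095)/4 = -¾ + (¼)*(-245419) = -¾ - 245419/4 = -122711/2 ≈ -61356.)
1/((P(433, -268) + F) + 897246) = 1/(((½)*(45 + 433 - 268)/433 - 122711/2) + 897246) = 1/(((½)*(1/433)*210 - 122711/2) + 897246) = 1/((105/433 - 122711/2) + 897246) = 1/(-53133653/866 + 897246) = 1/(723881383/866) = 866/723881383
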